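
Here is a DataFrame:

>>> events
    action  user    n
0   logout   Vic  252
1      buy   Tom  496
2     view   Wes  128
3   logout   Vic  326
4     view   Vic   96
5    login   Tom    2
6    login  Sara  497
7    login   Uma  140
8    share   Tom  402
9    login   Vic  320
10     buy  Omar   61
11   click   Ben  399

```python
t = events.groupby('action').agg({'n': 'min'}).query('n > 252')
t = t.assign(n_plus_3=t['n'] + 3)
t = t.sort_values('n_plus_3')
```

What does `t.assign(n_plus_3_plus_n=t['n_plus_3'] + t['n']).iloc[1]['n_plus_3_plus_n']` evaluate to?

group by action, min of n:
          n
action     
buy      61
click   399
login     2
logout  252
share   402
view     96
filter rows where n > 252:
          n
action     
click   399
share   402
add column n_plus_3 = t['n'] + 3:
          n  n_plus_3
action               
click   399       402
share   402       405
sort by n_plus_3:
          n  n_plus_3
action               
click   399       402
share   402       405
add column n_plus_3_plus_n = t['n_plus_3'] + t['n']:
          n  n_plus_3  n_plus_3_plus_n
action                                
click   399       402              801
share   402       405              807
Reading off the value at position 1, column 'n_plus_3_plus_n', we get 807.

807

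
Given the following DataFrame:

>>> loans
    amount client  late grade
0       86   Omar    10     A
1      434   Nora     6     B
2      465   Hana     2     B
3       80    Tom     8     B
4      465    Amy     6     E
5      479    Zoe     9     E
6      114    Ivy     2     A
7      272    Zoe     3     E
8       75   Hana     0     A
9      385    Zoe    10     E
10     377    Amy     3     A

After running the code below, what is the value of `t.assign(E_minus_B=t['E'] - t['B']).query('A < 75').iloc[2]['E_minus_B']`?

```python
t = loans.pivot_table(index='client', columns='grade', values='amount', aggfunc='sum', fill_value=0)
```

pivot: rows=client, cols=grade, sum(amount):
grade     A    B     E
client                
Amy     377    0   465
Hana     75  465     0
Ivy     114    0     0
Nora      0  434     0
Omar     86    0     0
Tom       0   80     0
Zoe       0    0  1136
add column E_minus_B = t['E'] - t['B']:
grade     A    B     E  E_minus_B
client                           
Amy     377    0   465        465
Hana     75  465     0       -465
Ivy     114    0     0          0
Nora      0  434     0       -434
Omar     86    0     0          0
Tom       0   80     0        -80
Zoe       0    0  1136       1136
filter rows where A < 75:
grade   A    B     E  E_minus_B
client                         
Nora    0  434     0       -434
Tom     0   80     0        -80
Zoe     0    0  1136       1136
Taking the value at position 2, column 'E_minus_B' gives 1136.

1136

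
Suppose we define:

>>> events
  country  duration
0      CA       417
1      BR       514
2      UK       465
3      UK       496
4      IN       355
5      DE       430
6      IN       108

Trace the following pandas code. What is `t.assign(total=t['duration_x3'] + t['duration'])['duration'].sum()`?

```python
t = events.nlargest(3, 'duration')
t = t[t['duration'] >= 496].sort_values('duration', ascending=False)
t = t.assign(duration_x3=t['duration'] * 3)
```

1010

take 3 rows with largest duration:
  country  duration
1      BR       514
3      UK       496
2      UK       465
filter rows where duration >= 496:
  country  duration
1      BR       514
3      UK       496
sort by duration descending:
  country  duration
1      BR       514
3      UK       496
add column duration_x3 = t['duration'] * 3:
  country  duration  duration_x3
1      BR       514         1542
3      UK       496         1488
add column total = t['duration_x3'] + t['duration']:
  country  duration  duration_x3  total
1      BR       514         1542   2056
3      UK       496         1488   1984
Taking the sum of column 'duration' gives 1010.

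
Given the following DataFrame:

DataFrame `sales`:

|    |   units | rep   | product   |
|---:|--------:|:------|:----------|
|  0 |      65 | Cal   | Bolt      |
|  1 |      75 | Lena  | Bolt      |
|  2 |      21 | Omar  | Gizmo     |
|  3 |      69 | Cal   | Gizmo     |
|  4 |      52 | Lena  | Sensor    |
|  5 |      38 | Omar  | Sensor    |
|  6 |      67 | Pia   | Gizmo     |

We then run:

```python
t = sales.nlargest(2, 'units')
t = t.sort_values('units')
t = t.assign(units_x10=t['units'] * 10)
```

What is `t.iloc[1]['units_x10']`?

750

take 2 rows with largest units:
   units   rep product
1     75  Lena    Bolt
3     69   Cal   Gizmo
sort by units:
   units   rep product
3     69   Cal   Gizmo
1     75  Lena    Bolt
add column units_x10 = t['units'] * 10:
   units   rep product  units_x10
3     69   Cal   Gizmo        690
1     75  Lena    Bolt        750
value at position 1, column 'units_x10' → 750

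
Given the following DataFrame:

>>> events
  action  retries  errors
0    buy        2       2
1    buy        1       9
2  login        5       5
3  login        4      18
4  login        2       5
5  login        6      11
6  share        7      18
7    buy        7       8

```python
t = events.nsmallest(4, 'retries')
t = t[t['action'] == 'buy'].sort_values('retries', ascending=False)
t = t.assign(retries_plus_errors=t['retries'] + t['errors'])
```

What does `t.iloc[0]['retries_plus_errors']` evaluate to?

4

take 4 rows with smallest retries:
  action  retries  errors
1    buy        1       9
0    buy        2       2
4  login        2       5
3  login        4      18
filter rows where action == 'buy':
  action  retries  errors
1    buy        1       9
0    buy        2       2
sort by retries descending:
  action  retries  errors
0    buy        2       2
1    buy        1       9
add column retries_plus_errors = t['retries'] + t['errors']:
  action  retries  errors  retries_plus_errors
0    buy        2       2                    4
1    buy        1       9                   10
value at position 0, column 'retries_plus_errors' → 4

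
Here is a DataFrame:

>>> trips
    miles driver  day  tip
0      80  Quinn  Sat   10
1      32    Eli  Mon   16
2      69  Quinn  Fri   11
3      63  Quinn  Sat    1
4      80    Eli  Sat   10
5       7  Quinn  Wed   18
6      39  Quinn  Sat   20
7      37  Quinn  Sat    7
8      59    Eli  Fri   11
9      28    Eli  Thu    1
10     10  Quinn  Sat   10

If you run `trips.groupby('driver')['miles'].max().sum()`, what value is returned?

160

group by driver, max of miles:
driver
Eli      80
Quinn    80
Name: miles, dtype: int64
Reading off the sum of the resulting series, we get 160.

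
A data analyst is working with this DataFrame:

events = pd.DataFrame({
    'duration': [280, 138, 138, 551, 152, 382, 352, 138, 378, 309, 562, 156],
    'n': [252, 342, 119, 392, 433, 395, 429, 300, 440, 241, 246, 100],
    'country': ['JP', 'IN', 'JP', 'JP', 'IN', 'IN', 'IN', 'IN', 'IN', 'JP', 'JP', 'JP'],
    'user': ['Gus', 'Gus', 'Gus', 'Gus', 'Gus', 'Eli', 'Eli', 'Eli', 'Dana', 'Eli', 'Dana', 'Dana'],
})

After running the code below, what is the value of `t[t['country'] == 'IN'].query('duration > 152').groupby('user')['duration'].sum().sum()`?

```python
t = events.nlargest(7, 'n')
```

take 7 rows with largest n:
   duration    n country  user
8       378  440      IN  Dana
4       152  433      IN   Gus
6       352  429      IN   Eli
5       382  395      IN   Eli
3       551  392      JP   Gus
1       138  342      IN   Gus
7       138  300      IN   Eli
filter rows where country == 'IN':
   duration    n country  user
8       378  440      IN  Dana
4       152  433      IN   Gus
6       352  429      IN   Eli
5       382  395      IN   Eli
1       138  342      IN   Gus
7       138  300      IN   Eli
filter rows where duration > 152:
   duration    n country  user
8       378  440      IN  Dana
6       352  429      IN   Eli
5       382  395      IN   Eli
group by user, sum of duration:
user
Dana    378
Eli     734
Name: duration, dtype: int64
sum of the resulting series → 1112

1112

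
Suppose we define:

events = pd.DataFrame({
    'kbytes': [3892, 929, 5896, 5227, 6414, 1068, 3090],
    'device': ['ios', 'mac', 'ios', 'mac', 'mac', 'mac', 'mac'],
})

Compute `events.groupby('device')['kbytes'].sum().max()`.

group by device, sum of kbytes:
device
ios     9788
mac    16728
Name: kbytes, dtype: int64
Finally, max of the resulting series = 16728.

16728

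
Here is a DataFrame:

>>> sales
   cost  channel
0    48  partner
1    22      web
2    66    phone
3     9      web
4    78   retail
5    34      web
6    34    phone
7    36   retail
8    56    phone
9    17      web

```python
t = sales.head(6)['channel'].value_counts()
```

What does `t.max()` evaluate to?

3

take first 6 rows:
   cost  channel
0    48  partner
1    22      web
2    66    phone
3     9      web
4    78   retail
5    34      web
value_counts of channel:
channel
web        3
partner    1
phone      1
retail     1
Name: count, dtype: int64
Finally, max of the resulting series = 3.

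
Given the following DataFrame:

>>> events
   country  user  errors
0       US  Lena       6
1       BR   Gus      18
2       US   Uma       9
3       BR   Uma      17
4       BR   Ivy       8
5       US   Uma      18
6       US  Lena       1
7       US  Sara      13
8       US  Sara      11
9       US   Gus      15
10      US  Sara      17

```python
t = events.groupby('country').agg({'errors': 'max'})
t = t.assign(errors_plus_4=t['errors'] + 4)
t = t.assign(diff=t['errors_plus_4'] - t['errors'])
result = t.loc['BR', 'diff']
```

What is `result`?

group by country, max of errors:
         errors
country        
BR           18
US           18
add column errors_plus_4 = t['errors'] + 4:
         errors  errors_plus_4
country                       
BR           18             22
US           18             22
add column diff = t['errors_plus_4'] - t['errors']:
         errors  errors_plus_4  diff
country                             
BR           18             22     4
US           18             22     4
Hence 4.

4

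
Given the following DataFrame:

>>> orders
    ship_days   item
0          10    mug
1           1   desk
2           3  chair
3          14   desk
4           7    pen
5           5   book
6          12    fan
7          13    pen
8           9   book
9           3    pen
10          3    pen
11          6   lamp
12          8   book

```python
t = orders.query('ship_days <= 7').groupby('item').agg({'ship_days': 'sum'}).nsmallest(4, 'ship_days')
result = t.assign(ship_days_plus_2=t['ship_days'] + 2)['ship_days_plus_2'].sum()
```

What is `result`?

filter rows where ship_days <= 7:
    ship_days   item
1           1   desk
2           3  chair
4           7    pen
5           5   book
9           3    pen
10          3    pen
11          6   lamp
group by item, sum of ship_days:
       ship_days
item            
book           5
chair          3
desk           1
lamp           6
pen           13
take 4 rows with smallest ship_days:
       ship_days
item            
desk           1
chair          3
book           5
lamp           6
add column ship_days_plus_2 = t['ship_days'] + 2:
       ship_days  ship_days_plus_2
item                              
desk           1                 3
chair          3                 5
book           5                 7
lamp           6                 8

23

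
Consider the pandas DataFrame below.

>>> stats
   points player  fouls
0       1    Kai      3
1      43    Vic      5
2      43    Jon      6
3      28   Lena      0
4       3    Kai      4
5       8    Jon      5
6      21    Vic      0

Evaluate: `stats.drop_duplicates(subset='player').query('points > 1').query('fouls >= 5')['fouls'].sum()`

11

drop duplicate player (keep=first):
   points player  fouls
0       1    Kai      3
1      43    Vic      5
2      43    Jon      6
3      28   Lena      0
filter rows where points > 1:
   points player  fouls
1      43    Vic      5
2      43    Jon      6
3      28   Lena      0
filter rows where fouls >= 5:
   points player  fouls
1      43    Vic      5
2      43    Jon      6
Then the sum of column 'fouls': 11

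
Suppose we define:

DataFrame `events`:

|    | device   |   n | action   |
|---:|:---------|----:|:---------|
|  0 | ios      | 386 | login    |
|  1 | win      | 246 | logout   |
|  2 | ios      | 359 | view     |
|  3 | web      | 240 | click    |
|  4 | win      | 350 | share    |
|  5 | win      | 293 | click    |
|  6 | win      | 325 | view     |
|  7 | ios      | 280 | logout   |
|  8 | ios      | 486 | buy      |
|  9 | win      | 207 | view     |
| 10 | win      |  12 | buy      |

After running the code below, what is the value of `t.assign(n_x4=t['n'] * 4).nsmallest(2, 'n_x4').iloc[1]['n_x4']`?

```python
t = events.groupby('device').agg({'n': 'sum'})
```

group by device, sum of n:
           n
device      
ios     1511
web      240
win     1433
add column n_x4 = t['n'] * 4:
           n  n_x4
device            
ios     1511  6044
web      240   960
win     1433  5732
take 2 rows with smallest n_x4:
           n  n_x4
device            
web      240   960
win     1433  5732

5732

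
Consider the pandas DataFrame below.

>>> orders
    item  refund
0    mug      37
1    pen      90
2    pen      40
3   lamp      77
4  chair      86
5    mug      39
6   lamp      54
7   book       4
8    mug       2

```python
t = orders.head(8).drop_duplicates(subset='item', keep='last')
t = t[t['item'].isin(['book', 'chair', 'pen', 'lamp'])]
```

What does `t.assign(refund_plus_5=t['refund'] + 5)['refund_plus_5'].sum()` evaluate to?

204

take first 8 rows:
    item  refund
0    mug      37
1    pen      90
2    pen      40
3   lamp      77
4  chair      86
5    mug      39
6   lamp      54
7   book       4
drop duplicate item (keep=last):
    item  refund
2    pen      40
4  chair      86
5    mug      39
6   lamp      54
7   book       4
filter rows where item in ['book', 'chair', 'pen', 'lamp']:
    item  refund
2    pen      40
4  chair      86
6   lamp      54
7   book       4
add column refund_plus_5 = t['refund'] + 5:
    item  refund  refund_plus_5
2    pen      40             45
4  chair      86             91
6   lamp      54             59
7   book       4              9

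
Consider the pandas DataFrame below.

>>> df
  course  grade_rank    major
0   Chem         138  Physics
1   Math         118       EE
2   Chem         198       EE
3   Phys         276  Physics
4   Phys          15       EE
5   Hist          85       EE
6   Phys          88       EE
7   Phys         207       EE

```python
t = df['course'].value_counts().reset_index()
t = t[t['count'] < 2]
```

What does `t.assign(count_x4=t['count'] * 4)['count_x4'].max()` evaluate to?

4

value_counts of course:
course
Phys    4
Chem    2
Math    1
Hist    1
Name: count, dtype: int64
reset_index():
  course  count
0   Phys      4
1   Chem      2
2   Math      1
3   Hist      1
filter rows where count < 2:
  course  count
2   Math      1
3   Hist      1
add column count_x4 = t['count'] * 4:
  course  count  count_x4
2   Math      1         4
3   Hist      1         4
Taking the max of column 'count_x4' gives 4.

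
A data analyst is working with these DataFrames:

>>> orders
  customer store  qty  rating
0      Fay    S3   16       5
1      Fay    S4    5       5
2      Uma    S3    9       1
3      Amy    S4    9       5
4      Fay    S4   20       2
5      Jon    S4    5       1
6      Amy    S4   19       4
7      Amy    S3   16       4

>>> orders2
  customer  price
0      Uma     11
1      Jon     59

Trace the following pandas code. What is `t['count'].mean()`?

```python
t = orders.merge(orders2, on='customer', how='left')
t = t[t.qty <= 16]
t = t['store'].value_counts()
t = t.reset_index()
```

merge on 'customer' (how='left') → 8 rows:
  customer store  qty  rating  price
0      Fay    S3   16       5    NaN
1      Fay    S4    5       5    NaN
2      Uma    S3    9       1   11.0
3      Amy    S4    9       5    NaN
4      Fay    S4   20       2    NaN
5      Jon    S4    5       1   59.0
6      Amy    S4   19       4    NaN
7      Amy    S3   16       4    NaN
filter rows where qty <= 16:
  customer store  qty  rating  price
0      Fay    S3   16       5    NaN
1      Fay    S4    5       5    NaN
2      Uma    S3    9       1   11.0
3      Amy    S4    9       5    NaN
5      Jon    S4    5       1   59.0
7      Amy    S3   16       4    NaN
value_counts of store:
store
S3    3
S4    3
Name: count, dtype: int64
reset_index():
  store  count
0    S3      3
1    S4      3

3.0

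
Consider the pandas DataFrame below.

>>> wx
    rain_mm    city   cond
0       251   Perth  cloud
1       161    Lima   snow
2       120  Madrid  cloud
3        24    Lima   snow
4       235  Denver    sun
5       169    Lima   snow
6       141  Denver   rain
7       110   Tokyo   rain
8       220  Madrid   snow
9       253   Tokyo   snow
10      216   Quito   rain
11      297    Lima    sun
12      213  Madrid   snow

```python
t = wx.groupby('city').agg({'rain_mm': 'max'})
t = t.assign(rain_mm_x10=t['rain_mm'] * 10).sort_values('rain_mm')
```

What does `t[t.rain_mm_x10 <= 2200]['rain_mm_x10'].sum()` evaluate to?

4360

group by city, max of rain_mm:
        rain_mm
city           
Denver      235
Lima        297
Madrid      220
Perth       251
Quito       216
Tokyo       253
add column rain_mm_x10 = t['rain_mm'] * 10:
        rain_mm  rain_mm_x10
city                        
Denver      235         2350
Lima        297         2970
Madrid      220         2200
Perth       251         2510
Quito       216         2160
Tokyo       253         2530
sort by rain_mm:
        rain_mm  rain_mm_x10
city                        
Quito       216         2160
Madrid      220         2200
Denver      235         2350
Perth       251         2510
Tokyo       253         2530
Lima        297         2970
filter rows where rain_mm_x10 <= 2200:
        rain_mm  rain_mm_x10
city                        
Quito       216         2160
Madrid      220         2200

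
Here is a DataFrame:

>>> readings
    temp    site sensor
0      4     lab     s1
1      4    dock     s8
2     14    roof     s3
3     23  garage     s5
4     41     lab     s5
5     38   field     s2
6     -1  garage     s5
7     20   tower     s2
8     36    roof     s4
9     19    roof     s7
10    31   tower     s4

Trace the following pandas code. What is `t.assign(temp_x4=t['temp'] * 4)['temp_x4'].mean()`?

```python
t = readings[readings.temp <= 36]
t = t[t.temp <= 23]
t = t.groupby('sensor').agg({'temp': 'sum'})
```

55.3333333333

filter rows where temp <= 36:
    temp    site sensor
0      4     lab     s1
1      4    dock     s8
2     14    roof     s3
3     23  garage     s5
6     -1  garage     s5
7     20   tower     s2
8     36    roof     s4
9     19    roof     s7
10    31   tower     s4
filter rows where temp <= 23:
   temp    site sensor
0     4     lab     s1
1     4    dock     s8
2    14    roof     s3
3    23  garage     s5
6    -1  garage     s5
7    20   tower     s2
9    19    roof     s7
group by sensor, sum of temp:
        temp
sensor      
s1         4
s2        20
s3        14
s5        22
s7        19
s8         4
add column temp_x4 = t['temp'] * 4:
        temp  temp_x4
sensor               
s1         4       16
s2        20       80
s3        14       56
s5        22       88
s7        19       76
s8         4       16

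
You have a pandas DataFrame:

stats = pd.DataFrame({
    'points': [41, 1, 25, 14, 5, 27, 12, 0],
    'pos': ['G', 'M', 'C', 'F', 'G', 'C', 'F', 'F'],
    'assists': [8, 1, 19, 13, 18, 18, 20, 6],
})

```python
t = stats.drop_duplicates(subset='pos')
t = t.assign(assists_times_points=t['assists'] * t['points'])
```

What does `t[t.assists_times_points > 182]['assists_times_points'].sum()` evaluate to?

drop duplicate pos (keep=first):
   points pos  assists
0      41   G        8
1       1   M        1
2      25   C       19
3      14   F       13
add column assists_times_points = t['assists'] * t['points']:
   points pos  assists  assists_times_points
0      41   G        8                   328
1       1   M        1                     1
2      25   C       19                   475
3      14   F       13                   182
filter rows where assists_times_points > 182:
   points pos  assists  assists_times_points
0      41   G        8                   328
2      25   C       19                   475
So sum() = 803.

803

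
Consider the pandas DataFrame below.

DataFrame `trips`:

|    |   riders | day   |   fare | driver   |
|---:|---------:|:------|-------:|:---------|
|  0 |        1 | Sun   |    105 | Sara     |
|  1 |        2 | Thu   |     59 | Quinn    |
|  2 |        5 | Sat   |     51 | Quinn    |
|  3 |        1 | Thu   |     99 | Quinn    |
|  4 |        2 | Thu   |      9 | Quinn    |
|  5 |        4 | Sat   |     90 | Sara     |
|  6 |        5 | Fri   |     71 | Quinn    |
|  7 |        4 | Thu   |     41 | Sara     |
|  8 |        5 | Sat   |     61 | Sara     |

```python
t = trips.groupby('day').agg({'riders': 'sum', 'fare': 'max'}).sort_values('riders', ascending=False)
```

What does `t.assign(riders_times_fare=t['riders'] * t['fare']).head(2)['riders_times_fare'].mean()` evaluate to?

group by day: sum(riders), max(fare):
     riders  fare
day              
Fri       5    71
Sat      14    90
Sun       1   105
Thu       9    99
sort by riders descending:
     riders  fare
day              
Sat      14    90
Thu       9    99
Fri       5    71
Sun       1   105
add column riders_times_fare = t['riders'] * t['fare']:
     riders  fare  riders_times_fare
day                                 
Sat      14    90               1260
Thu       9    99                891
Fri       5    71                355
Sun       1   105                105
take first 2 rows:
     riders  fare  riders_times_fare
day                                 
Sat      14    90               1260
Thu       9    99                891
Reading off the mean of column 'riders_times_fare', we get 1075.5.

1075.5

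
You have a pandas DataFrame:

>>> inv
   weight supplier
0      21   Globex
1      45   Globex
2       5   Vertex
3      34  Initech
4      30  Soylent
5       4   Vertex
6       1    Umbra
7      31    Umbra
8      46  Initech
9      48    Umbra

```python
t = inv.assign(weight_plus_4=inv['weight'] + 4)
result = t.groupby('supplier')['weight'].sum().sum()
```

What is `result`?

add column weight_plus_4 = inv['weight'] + 4:
   weight supplier  weight_plus_4
0      21   Globex             25
1      45   Globex             49
2       5   Vertex              9
3      34  Initech             38
4      30  Soylent             34
5       4   Vertex              8
6       1    Umbra              5
7      31    Umbra             35
8      46  Initech             50
9      48    Umbra             52
group by supplier, sum of weight:
supplier
Globex     66
Initech    80
Soylent    30
Umbra      80
Vertex      9
Name: weight, dtype: int64

265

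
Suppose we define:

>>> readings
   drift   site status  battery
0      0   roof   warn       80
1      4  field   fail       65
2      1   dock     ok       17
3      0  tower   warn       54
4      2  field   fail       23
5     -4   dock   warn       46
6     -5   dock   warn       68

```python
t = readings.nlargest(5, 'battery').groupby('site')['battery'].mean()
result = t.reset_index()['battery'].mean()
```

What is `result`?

take 5 rows with largest battery:
   drift   site status  battery
0      0   roof   warn       80
6     -5   dock   warn       68
1      4  field   fail       65
3      0  tower   warn       54
5     -4   dock   warn       46
group by site, mean of battery:
site
dock     57.0
field    65.0
roof     80.0
tower    54.0
Name: battery, dtype: float64
reset_index():
    site  battery
0   dock     57.0
1  field     65.0
2   roof     80.0
3  tower     54.0

64.0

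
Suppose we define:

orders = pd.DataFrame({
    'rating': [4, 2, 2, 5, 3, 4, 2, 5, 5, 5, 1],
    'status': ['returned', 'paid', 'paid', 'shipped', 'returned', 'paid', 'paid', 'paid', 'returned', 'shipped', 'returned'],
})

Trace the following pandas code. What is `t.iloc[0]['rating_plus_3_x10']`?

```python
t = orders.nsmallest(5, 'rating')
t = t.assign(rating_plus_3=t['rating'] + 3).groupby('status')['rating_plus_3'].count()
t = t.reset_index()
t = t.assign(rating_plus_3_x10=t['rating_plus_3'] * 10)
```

30

take 5 rows with smallest rating:
    rating    status
10       1  returned
1        2      paid
2        2      paid
6        2      paid
4        3  returned
add column rating_plus_3 = t['rating'] + 3:
    rating    status  rating_plus_3
10       1  returned              4
1        2      paid              5
2        2      paid              5
6        2      paid              5
4        3  returned              6
group by status, count of rating_plus_3:
status
paid        3
returned    2
Name: rating_plus_3, dtype: int64
reset_index():
     status  rating_plus_3
0      paid              3
1  returned              2
add column rating_plus_3_x10 = t['rating_plus_3'] * 10:
     status  rating_plus_3  rating_plus_3_x10
0      paid              3                 30
1  returned              2                 20
So iloc[0]['rating_plus_3_x10'] = 30.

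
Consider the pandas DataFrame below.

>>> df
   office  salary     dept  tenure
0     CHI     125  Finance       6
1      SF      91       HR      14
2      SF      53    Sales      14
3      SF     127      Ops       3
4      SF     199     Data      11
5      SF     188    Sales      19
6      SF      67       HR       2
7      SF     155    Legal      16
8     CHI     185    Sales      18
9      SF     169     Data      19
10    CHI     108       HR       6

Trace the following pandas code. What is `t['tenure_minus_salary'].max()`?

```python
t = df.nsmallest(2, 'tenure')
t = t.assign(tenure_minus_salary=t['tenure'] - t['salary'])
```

-65

take 2 rows with smallest tenure:
  office  salary dept  tenure
6     SF      67   HR       2
3     SF     127  Ops       3
add column tenure_minus_salary = t['tenure'] - t['salary']:
  office  salary dept  tenure  tenure_minus_salary
6     SF      67   HR       2                  -65
3     SF     127  Ops       3                 -124
Taking the max of column 'tenure_minus_salary' gives -65.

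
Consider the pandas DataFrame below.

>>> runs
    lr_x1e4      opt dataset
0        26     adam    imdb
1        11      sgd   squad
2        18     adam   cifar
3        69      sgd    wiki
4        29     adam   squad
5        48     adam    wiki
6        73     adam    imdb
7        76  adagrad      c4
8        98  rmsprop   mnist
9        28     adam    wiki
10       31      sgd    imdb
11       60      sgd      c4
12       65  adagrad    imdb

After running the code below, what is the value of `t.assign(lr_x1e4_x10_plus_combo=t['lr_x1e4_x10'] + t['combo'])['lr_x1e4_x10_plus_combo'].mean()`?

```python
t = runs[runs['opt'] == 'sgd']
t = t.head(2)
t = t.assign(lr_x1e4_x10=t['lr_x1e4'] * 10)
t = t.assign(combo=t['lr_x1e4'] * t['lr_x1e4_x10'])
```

24810.0

filter rows where opt == 'sgd':
    lr_x1e4  opt dataset
1        11  sgd   squad
3        69  sgd    wiki
10       31  sgd    imdb
11       60  sgd      c4
take first 2 rows:
   lr_x1e4  opt dataset
1       11  sgd   squad
3       69  sgd    wiki
add column lr_x1e4_x10 = t['lr_x1e4'] * 10:
   lr_x1e4  opt dataset  lr_x1e4_x10
1       11  sgd   squad          110
3       69  sgd    wiki          690
add column combo = t['lr_x1e4'] * t['lr_x1e4_x10']:
   lr_x1e4  opt dataset  lr_x1e4_x10  combo
1       11  sgd   squad          110   1210
3       69  sgd    wiki          690  47610
add column lr_x1e4_x10_plus_combo = t['lr_x1e4_x10'] + t['combo']:
   lr_x1e4  opt dataset  lr_x1e4_x10  combo  lr_x1e4_x10_plus_combo
1       11  sgd   squad          110   1210                    1320
3       69  sgd    wiki          690  47610                   48300
Finally, mean of column 'lr_x1e4_x10_plus_combo' = 24810.0.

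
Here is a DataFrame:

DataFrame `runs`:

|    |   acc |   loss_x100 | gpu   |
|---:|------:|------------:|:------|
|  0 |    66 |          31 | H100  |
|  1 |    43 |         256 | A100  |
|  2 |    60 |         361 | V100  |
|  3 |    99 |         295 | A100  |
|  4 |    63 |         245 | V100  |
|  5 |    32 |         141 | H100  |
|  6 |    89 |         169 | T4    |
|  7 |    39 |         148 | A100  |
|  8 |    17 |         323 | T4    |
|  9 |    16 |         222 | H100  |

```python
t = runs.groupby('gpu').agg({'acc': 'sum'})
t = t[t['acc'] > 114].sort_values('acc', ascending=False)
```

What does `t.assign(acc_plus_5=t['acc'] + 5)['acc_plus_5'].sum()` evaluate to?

314

group by gpu, sum of acc:
      acc
gpu      
A100  181
H100  114
T4    106
V100  123
filter rows where acc > 114:
      acc
gpu      
A100  181
V100  123
sort by acc descending:
      acc
gpu      
A100  181
V100  123
add column acc_plus_5 = t['acc'] + 5:
      acc  acc_plus_5
gpu                  
A100  181         186
V100  123         128
Taking the sum of column 'acc_plus_5' gives 314.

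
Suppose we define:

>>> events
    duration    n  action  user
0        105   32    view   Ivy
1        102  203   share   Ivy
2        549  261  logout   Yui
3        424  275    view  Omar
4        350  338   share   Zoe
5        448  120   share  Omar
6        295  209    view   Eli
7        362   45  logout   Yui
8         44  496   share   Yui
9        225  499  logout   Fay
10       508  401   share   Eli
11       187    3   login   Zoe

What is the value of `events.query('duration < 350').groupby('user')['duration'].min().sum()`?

filter rows where duration < 350:
    duration    n  action user
0        105   32    view  Ivy
1        102  203   share  Ivy
6        295  209    view  Eli
8         44  496   share  Yui
9        225  499  logout  Fay
11       187    3   login  Zoe
group by user, min of duration:
user
Eli    295
Fay    225
Ivy    102
Yui     44
Zoe    187
Name: duration, dtype: int64
Taking the sum of the resulting series gives 853.

853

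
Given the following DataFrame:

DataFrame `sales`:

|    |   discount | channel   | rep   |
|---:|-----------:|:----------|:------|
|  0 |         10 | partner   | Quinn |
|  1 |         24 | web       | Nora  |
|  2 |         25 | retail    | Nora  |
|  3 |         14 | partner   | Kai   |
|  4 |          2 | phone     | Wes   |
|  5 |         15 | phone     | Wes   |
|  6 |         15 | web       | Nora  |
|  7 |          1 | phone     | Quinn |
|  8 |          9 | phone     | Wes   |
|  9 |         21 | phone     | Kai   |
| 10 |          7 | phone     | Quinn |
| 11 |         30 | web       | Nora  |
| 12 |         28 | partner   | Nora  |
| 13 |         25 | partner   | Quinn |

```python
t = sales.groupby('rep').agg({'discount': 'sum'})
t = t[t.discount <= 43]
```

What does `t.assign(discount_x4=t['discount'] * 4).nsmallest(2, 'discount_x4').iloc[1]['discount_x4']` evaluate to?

group by rep, sum of discount:
       discount
rep            
Kai          35
Nora        122
Quinn        43
Wes          26
filter rows where discount <= 43:
       discount
rep            
Kai          35
Quinn        43
Wes          26
add column discount_x4 = t['discount'] * 4:
       discount  discount_x4
rep                         
Kai          35          140
Quinn        43          172
Wes          26          104
take 2 rows with smallest discount_x4:
     discount  discount_x4
rep                       
Wes        26          104
Kai        35          140

140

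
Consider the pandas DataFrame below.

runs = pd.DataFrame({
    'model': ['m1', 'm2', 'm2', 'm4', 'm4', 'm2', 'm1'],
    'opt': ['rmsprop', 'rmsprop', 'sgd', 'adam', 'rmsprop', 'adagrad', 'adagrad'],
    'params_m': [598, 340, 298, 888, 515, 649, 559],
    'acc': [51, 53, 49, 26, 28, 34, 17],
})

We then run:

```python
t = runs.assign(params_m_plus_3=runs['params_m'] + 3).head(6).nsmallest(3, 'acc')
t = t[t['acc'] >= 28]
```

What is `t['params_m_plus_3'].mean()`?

585.0

add column params_m_plus_3 = runs['params_m'] + 3:
  model      opt  params_m  acc  params_m_plus_3
0    m1  rmsprop       598   51              601
1    m2  rmsprop       340   53              343
2    m2      sgd       298   49              301
3    m4     adam       888   26              891
4    m4  rmsprop       515   28              518
5    m2  adagrad       649   34              652
6    m1  adagrad       559   17              562
take first 6 rows:
  model      opt  params_m  acc  params_m_plus_3
0    m1  rmsprop       598   51              601
1    m2  rmsprop       340   53              343
2    m2      sgd       298   49              301
3    m4     adam       888   26              891
4    m4  rmsprop       515   28              518
5    m2  adagrad       649   34              652
take 3 rows with smallest acc:
  model      opt  params_m  acc  params_m_plus_3
3    m4     adam       888   26              891
4    m4  rmsprop       515   28              518
5    m2  adagrad       649   34              652
filter rows where acc >= 28:
  model      opt  params_m  acc  params_m_plus_3
4    m4  rmsprop       515   28              518
5    m2  adagrad       649   34              652
The mean of column 'params_m_plus_3' is 585.0.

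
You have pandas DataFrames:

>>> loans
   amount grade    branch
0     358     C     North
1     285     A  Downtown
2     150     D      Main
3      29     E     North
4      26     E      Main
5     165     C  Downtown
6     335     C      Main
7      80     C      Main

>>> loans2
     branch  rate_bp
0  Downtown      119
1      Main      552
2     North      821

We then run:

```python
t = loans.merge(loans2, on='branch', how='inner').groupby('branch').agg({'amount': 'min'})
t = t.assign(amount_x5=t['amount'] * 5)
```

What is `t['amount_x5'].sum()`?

1100

merge on 'branch' (how='inner') → 8 rows:
   amount grade    branch  rate_bp
0     358     C     North      821
1     285     A  Downtown      119
2     150     D      Main      552
3      29     E     North      821
4      26     E      Main      552
5     165     C  Downtown      119
6     335     C      Main      552
7      80     C      Main      552
group by branch, min of amount:
          amount
branch          
Downtown     165
Main          26
North         29
add column amount_x5 = t['amount'] * 5:
          amount  amount_x5
branch                     
Downtown     165        825
Main          26        130
North         29        145
Taking the sum of column 'amount_x5' gives 1100.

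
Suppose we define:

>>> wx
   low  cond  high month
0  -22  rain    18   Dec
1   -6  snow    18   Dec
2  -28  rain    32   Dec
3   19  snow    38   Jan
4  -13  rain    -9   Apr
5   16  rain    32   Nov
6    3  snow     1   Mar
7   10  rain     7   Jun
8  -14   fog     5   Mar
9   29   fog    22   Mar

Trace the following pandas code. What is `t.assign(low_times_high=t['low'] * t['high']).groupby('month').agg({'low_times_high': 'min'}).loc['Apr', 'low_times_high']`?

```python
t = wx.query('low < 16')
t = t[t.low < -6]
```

117

filter rows where low < 16:
   low  cond  high month
0  -22  rain    18   Dec
1   -6  snow    18   Dec
2  -28  rain    32   Dec
4  -13  rain    -9   Apr
6    3  snow     1   Mar
7   10  rain     7   Jun
8  -14   fog     5   Mar
filter rows where low < -6:
   low  cond  high month
0  -22  rain    18   Dec
2  -28  rain    32   Dec
4  -13  rain    -9   Apr
8  -14   fog     5   Mar
add column low_times_high = t['low'] * t['high']:
   low  cond  high month  low_times_high
0  -22  rain    18   Dec            -396
2  -28  rain    32   Dec            -896
4  -13  rain    -9   Apr             117
8  -14   fog     5   Mar             -70
group by month, min of low_times_high:
       low_times_high
month                
Apr               117
Dec              -896
Mar               -70
Reading off the value at row 'Apr', column 'low_times_high', we get 117.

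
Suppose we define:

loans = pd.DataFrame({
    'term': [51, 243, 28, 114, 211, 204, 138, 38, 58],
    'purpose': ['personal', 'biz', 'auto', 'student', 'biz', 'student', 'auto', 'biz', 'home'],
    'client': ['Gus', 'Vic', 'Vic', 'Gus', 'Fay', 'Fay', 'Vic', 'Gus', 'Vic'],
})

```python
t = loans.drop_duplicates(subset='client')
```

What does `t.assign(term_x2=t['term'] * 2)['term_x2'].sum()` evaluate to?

1010

drop duplicate client (keep=first):
   term   purpose client
0    51  personal    Gus
1   243       biz    Vic
4   211       biz    Fay
add column term_x2 = t['term'] * 2:
   term   purpose client  term_x2
0    51  personal    Gus      102
1   243       biz    Vic      486
4   211       biz    Fay      422
Finally, sum of column 'term_x2' = 1010.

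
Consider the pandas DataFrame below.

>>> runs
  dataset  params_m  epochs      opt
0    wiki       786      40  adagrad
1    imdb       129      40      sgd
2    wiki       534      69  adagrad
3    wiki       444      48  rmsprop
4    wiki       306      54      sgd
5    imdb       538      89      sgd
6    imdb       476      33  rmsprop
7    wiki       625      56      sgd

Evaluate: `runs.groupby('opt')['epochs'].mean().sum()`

group by opt, mean of epochs:
opt
adagrad    54.50
rmsprop    40.50
sgd        59.75
Name: epochs, dtype: float64
Hence 154.75.

154.75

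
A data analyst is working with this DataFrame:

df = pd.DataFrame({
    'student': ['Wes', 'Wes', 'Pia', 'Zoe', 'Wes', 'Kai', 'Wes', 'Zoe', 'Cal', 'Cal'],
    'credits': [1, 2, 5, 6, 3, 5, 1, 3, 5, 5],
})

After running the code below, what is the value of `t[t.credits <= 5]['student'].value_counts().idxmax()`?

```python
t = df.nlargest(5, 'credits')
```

Cal

take 5 rows with largest credits:
  student  credits
3     Zoe        6
2     Pia        5
5     Kai        5
8     Cal        5
9     Cal        5
filter rows where credits <= 5:
  student  credits
2     Pia        5
5     Kai        5
8     Cal        5
9     Cal        5
value_counts of student:
student
Cal    2
Pia    1
Kai    1
Name: count, dtype: int64
Then the label with the largest value: Cal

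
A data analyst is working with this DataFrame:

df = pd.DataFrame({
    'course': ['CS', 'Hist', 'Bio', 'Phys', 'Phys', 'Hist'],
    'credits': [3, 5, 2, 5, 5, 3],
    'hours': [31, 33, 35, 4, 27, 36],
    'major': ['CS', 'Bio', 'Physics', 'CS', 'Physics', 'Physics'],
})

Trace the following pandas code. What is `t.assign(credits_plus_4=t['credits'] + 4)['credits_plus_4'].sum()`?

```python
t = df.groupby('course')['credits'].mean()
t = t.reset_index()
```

30.0

group by course, mean of credits:
course
Bio     2.0
CS      3.0
Hist    4.0
Phys    5.0
Name: credits, dtype: float64
reset_index():
  course  credits
0    Bio      2.0
1     CS      3.0
2   Hist      4.0
3   Phys      5.0
add column credits_plus_4 = t['credits'] + 4:
  course  credits  credits_plus_4
0    Bio      2.0             6.0
1     CS      3.0             7.0
2   Hist      4.0             8.0
3   Phys      5.0             9.0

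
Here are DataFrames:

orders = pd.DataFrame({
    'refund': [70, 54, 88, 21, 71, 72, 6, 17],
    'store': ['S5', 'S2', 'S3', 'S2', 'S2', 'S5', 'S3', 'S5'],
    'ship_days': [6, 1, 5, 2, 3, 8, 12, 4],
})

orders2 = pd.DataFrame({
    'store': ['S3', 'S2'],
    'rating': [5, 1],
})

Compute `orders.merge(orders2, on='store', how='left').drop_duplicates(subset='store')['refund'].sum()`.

212

merge on 'store' (how='left') → 8 rows:
   refund store  ship_days  rating
0      70    S5          6     NaN
1      54    S2          1     1.0
2      88    S3          5     5.0
3      21    S2          2     1.0
4      71    S2          3     1.0
5      72    S5          8     NaN
6       6    S3         12     5.0
7      17    S5          4     NaN
drop duplicate store (keep=first):
   refund store  ship_days  rating
0      70    S5          6     NaN
1      54    S2          1     1.0
2      88    S3          5     5.0
Then the sum of column 'refund': 212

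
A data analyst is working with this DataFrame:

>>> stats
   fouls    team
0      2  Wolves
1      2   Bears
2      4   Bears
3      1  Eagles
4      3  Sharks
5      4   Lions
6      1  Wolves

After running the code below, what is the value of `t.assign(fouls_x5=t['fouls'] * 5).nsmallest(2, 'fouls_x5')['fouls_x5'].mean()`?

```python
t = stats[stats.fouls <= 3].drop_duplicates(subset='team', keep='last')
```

filter rows where fouls <= 3:
   fouls    team
0      2  Wolves
1      2   Bears
3      1  Eagles
4      3  Sharks
6      1  Wolves
drop duplicate team (keep=last):
   fouls    team
1      2   Bears
3      1  Eagles
4      3  Sharks
6      1  Wolves
add column fouls_x5 = t['fouls'] * 5:
   fouls    team  fouls_x5
1      2   Bears        10
3      1  Eagles         5
4      3  Sharks        15
6      1  Wolves         5
take 2 rows with smallest fouls_x5:
   fouls    team  fouls_x5
3      1  Eagles         5
6      1  Wolves         5
Hence 5.0.

5.0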